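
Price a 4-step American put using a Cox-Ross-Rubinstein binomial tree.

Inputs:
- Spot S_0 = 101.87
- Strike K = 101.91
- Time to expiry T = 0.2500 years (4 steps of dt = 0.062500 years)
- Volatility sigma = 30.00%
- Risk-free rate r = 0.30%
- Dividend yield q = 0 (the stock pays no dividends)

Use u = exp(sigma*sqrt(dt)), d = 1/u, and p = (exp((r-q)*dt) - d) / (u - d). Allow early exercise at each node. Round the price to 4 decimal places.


Answer: Price = V(0,0) = 5.7282

Derivation:
dt = T/N = 0.062500
u = exp(sigma*sqrt(dt)) = 1.077884; d = 1/u = 0.927743
p = (exp((r-q)*dt) - d) / (u - d) = 0.482508
Discount per step: exp(-r*dt) = 0.999813
Stock lattice S(k, i) with i counting down-moves:
  k=0: S(0,0) = 101.8700
  k=1: S(1,0) = 109.8041; S(1,1) = 94.5092
  k=2: S(2,0) = 118.3561; S(2,1) = 101.8700; S(2,2) = 87.6803
  k=3: S(3,0) = 127.5741; S(3,1) = 109.8041; S(3,2) = 94.5092; S(3,3) = 81.3448
  k=4: S(4,0) = 137.5101; S(4,1) = 118.3561; S(4,2) = 101.8700; S(4,3) = 87.6803; S(4,4) = 75.4672
Terminal payoffs V(N, i) = max(K - S_T, 0):
  V(4,0) = 0.000000; V(4,1) = 0.000000; V(4,2) = 0.040000; V(4,3) = 14.229678; V(4,4) = 26.442848
Backward induction: V(k, i) = exp(-r*dt) * [p * V(k+1, i) + (1-p) * V(k+1, i+1)]; then take max(V_cont, immediate exercise) for American.
  V(3,0) = exp(-r*dt) * [p*0.000000 + (1-p)*0.000000] = 0.000000; exercise = 0.000000; V(3,0) = max -> 0.000000
  V(3,1) = exp(-r*dt) * [p*0.000000 + (1-p)*0.040000] = 0.020696; exercise = 0.000000; V(3,1) = max -> 0.020696
  V(3,2) = exp(-r*dt) * [p*0.040000 + (1-p)*14.229678] = 7.381665; exercise = 7.400771; V(3,2) = max -> 7.400771
  V(3,3) = exp(-r*dt) * [p*14.229678 + (1-p)*26.442848] = 20.546046; exercise = 20.565153; V(3,3) = max -> 20.565153
  V(2,0) = exp(-r*dt) * [p*0.000000 + (1-p)*0.020696] = 0.010708; exercise = 0.000000; V(2,0) = max -> 0.010708
  V(2,1) = exp(-r*dt) * [p*0.020696 + (1-p)*7.400771] = 3.839108; exercise = 0.040000; V(2,1) = max -> 3.839108
  V(2,2) = exp(-r*dt) * [p*7.400771 + (1-p)*20.565153] = 14.210572; exercise = 14.229678; V(2,2) = max -> 14.229678
  V(1,0) = exp(-r*dt) * [p*0.010708 + (1-p)*3.839108] = 1.991502; exercise = 0.000000; V(1,0) = max -> 1.991502
  V(1,1) = exp(-r*dt) * [p*3.839108 + (1-p)*14.229678] = 9.214420; exercise = 7.400771; V(1,1) = max -> 9.214420
  V(0,0) = exp(-r*dt) * [p*1.991502 + (1-p)*9.214420] = 5.728232; exercise = 0.040000; V(0,0) = max -> 5.728232


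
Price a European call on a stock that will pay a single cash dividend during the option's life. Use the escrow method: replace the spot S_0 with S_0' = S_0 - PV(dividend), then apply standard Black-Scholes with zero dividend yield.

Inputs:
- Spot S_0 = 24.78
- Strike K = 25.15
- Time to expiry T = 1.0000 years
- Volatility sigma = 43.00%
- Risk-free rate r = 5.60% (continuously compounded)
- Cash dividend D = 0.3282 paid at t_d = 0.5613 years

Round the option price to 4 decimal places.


Answer: Price = 4.4558

Derivation:
PV(D) = D * exp(-r * t_d) = 0.3282 * 0.96905607 = 0.31804420
S_0' = S_0 - PV(D) = 24.7800 - 0.31804420 = 24.46195580
d1 = (ln(S_0'/K) + (r + sigma^2/2)*T) / (sigma*sqrt(T)) = 0.28072370
d2 = d1 - sigma*sqrt(T) = -0.14927630
exp(-rT) = 0.94553914
N(d1) = 0.61053883; N(d2) = 0.44066781
C = S_0' * N(d1) - K * exp(-rT) * N(d2) = 24.46195580 * 0.61053883 - 25.1500 * 0.94553914 * 0.44066781 = 4.4558


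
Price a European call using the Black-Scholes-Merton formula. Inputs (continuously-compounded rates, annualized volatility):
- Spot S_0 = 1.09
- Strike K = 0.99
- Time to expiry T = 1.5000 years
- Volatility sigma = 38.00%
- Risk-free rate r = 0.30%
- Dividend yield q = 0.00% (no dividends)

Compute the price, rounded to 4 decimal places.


d1 = (ln(S/K) + (r - q + 0.5*sigma^2) * T) / (sigma * sqrt(T)) = 0.44913335
d2 = d1 - sigma * sqrt(T) = -0.01626970
exp(-rT) = 0.99551011; exp(-qT) = 1.00000000
C = S_0 * exp(-qT) * N(d1) - K * exp(-rT) * N(d2)
N(d1) = 0.67333227; N(d2) = 0.49350962
C = 1.0900 * 1.00000000 * 0.67333227 - 0.9900 * 0.99551011 * 0.49350962 = 0.2476

Answer: Price = 0.2476


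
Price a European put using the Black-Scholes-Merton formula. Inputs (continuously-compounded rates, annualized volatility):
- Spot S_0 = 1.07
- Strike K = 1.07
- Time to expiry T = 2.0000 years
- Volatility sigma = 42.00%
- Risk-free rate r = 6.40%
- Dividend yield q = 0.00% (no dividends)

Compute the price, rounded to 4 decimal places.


d1 = (ln(S/K) + (r - q + 0.5*sigma^2) * T) / (sigma * sqrt(T)) = 0.51248406
d2 = d1 - sigma * sqrt(T) = -0.08148564
exp(-rT) = 0.87985338; exp(-qT) = 1.00000000
P = K * exp(-rT) * N(-d2) - S_0 * exp(-qT) * N(-d1)
N(-d1) = 0.30415614; N(-d2) = 0.53247213
P = 1.0700 * 0.87985338 * 0.53247213 - 1.0700 * 1.00000000 * 0.30415614 = 0.1758

Answer: Price = 0.1758


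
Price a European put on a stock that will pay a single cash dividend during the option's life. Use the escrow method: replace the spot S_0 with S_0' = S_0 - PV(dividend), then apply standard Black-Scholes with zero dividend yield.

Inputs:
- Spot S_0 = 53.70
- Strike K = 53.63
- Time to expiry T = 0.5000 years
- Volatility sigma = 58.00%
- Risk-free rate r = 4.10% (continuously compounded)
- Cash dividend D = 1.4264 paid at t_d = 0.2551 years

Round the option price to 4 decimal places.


PV(D) = D * exp(-r * t_d) = 1.4264 * 0.98959541 = 1.41155889
S_0' = S_0 - PV(D) = 53.7000 - 1.41155889 = 52.28844111
d1 = (ln(S_0'/K) + (r + sigma^2/2)*T) / (sigma*sqrt(T)) = 0.19327599
d2 = d1 - sigma*sqrt(T) = -0.21684594
exp(-rT) = 0.97970870
N(-d1) = 0.42337141; N(-d2) = 0.58583580
P = K * exp(-rT) * N(-d2) - S_0' * N(-d1) = 53.6300 * 0.97970870 * 0.58583580 - 52.28844111 * 0.42337141 = 8.6434

Answer: Price = 8.6434


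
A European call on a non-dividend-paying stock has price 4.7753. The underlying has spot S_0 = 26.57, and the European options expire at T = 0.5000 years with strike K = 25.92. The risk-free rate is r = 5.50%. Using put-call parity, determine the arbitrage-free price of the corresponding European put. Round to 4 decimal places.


Put-call parity: C - P = S_0 * exp(-qT) - K * exp(-rT).
S_0 * exp(-qT) = 26.5700 * 1.00000000 = 26.57000000
K * exp(-rT) = 25.9200 * 0.97287468 = 25.21691177
P = C - S*exp(-qT) + K*exp(-rT)
P = 4.7753 - 26.57000000 + 25.21691177 = 3.4222

Answer: Put price = 3.4222


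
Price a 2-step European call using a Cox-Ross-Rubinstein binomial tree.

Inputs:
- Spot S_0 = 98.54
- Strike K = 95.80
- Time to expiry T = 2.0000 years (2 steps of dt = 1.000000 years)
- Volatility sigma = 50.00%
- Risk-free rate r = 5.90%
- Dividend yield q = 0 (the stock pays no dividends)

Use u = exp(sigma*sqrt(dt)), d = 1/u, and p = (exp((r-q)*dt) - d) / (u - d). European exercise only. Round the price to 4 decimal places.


Answer: Price = V(0,0) = 30.2455

Derivation:
dt = T/N = 1.000000
u = exp(sigma*sqrt(dt)) = 1.648721; d = 1/u = 0.606531
p = (exp((r-q)*dt) - d) / (u - d) = 0.435856
Discount per step: exp(-r*dt) = 0.942707
Stock lattice S(k, i) with i counting down-moves:
  k=0: S(0,0) = 98.5400
  k=1: S(1,0) = 162.4650; S(1,1) = 59.7675
  k=2: S(2,0) = 267.8595; S(2,1) = 98.5400; S(2,2) = 36.2508
Terminal payoffs V(N, i) = max(S_T - K, 0):
  V(2,0) = 172.059491; V(2,1) = 2.740000; V(2,2) = 0.000000
Backward induction: V(k, i) = exp(-r*dt) * [p * V(k+1, i) + (1-p) * V(k+1, i+1)].
  V(1,0) = exp(-r*dt) * [p*172.059491 + (1-p)*2.740000] = 72.153686
  V(1,1) = exp(-r*dt) * [p*2.740000 + (1-p)*0.000000] = 1.125822
  V(0,0) = exp(-r*dt) * [p*72.153686 + (1-p)*1.125822] = 30.245532


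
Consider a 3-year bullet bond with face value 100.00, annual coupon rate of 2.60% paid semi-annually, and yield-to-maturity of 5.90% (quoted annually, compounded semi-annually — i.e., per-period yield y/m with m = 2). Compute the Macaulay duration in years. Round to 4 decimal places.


Coupon per period c = face * coupon_rate / m = 1.300000
Periods per year m = 2; per-period yield y/m = 0.029500
Number of cashflows N = 6
Cashflows (t years, CF_t, discount factor 1/(1+y/m)^(m*t), PV):
  t = 0.5000: CF_t = 1.300000, DF = 0.971345, PV = 1.262749
  t = 1.0000: CF_t = 1.300000, DF = 0.943512, PV = 1.226565
  t = 1.5000: CF_t = 1.300000, DF = 0.916476, PV = 1.191418
  t = 2.0000: CF_t = 1.300000, DF = 0.890214, PV = 1.157279
  t = 2.5000: CF_t = 1.300000, DF = 0.864706, PV = 1.124117
  t = 3.0000: CF_t = 101.300000, DF = 0.839928, PV = 85.084674
Price P = sum_t PV_t = 91.046802
Macaulay numerator sum_t t * PV_t:
  t * PV_t at t = 0.5000: 0.631374
  t * PV_t at t = 1.0000: 1.226565
  t * PV_t at t = 1.5000: 1.787128
  t * PV_t at t = 2.0000: 2.314557
  t * PV_t at t = 2.5000: 2.810293
  t * PV_t at t = 3.0000: 255.254022
Macaulay duration D = (sum_t t * PV_t) / P = 264.023940 / 91.046802 = 2.899871

Answer: Macaulay duration = 2.8999 years


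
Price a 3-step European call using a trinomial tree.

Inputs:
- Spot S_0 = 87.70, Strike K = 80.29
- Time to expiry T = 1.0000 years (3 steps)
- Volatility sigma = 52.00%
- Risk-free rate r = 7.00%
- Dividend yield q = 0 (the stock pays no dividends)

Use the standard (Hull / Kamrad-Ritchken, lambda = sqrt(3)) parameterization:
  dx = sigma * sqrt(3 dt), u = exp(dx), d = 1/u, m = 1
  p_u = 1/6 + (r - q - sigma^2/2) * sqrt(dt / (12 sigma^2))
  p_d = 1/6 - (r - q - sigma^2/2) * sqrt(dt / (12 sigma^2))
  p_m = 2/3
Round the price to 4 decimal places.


dt = T/N = 0.333333; dx = sigma*sqrt(3*dt) = 0.520000
u = exp(dx) = 1.682028; d = 1/u = 0.594521
p_u = 0.145769, p_m = 0.666667, p_d = 0.187564
Discount per step: exp(-r*dt) = 0.976937
Stock lattice S(k, j) with j the centered position index:
  k=0: S(0,+0) = 87.7000
  k=1: S(1,-1) = 52.1395; S(1,+0) = 87.7000; S(1,+1) = 147.5138
  k=2: S(2,-2) = 30.9980; S(2,-1) = 52.1395; S(2,+0) = 87.7000; S(2,+1) = 147.5138; S(2,+2) = 248.1223
  k=3: S(3,-3) = 18.4289; S(3,-2) = 30.9980; S(3,-1) = 52.1395; S(3,+0) = 87.7000; S(3,+1) = 147.5138; S(3,+2) = 248.1223; S(3,+3) = 417.3486
Terminal payoffs V(N, j) = max(S_T - K, 0):
  V(3,-3) = 0.000000; V(3,-2) = 0.000000; V(3,-1) = 0.000000; V(3,+0) = 7.410000; V(3,+1) = 67.223825; V(3,+2) = 167.832332; V(3,+3) = 337.058623
Backward induction: V(k, j) = exp(-r*dt) * [p_u * V(k+1, j+1) + p_m * V(k+1, j) + p_d * V(k+1, j-1)]
  V(2,-2) = exp(-r*dt) * [p_u*0.000000 + p_m*0.000000 + p_d*0.000000] = 0.000000
  V(2,-1) = exp(-r*dt) * [p_u*7.410000 + p_m*0.000000 + p_d*0.000000] = 1.055238
  V(2,+0) = exp(-r*dt) * [p_u*67.223825 + p_m*7.410000 + p_d*0.000000] = 14.399233
  V(2,+1) = exp(-r*dt) * [p_u*167.832332 + p_m*67.223825 + p_d*7.410000] = 69.040634
  V(2,+2) = exp(-r*dt) * [p_u*337.058623 + p_m*167.832332 + p_d*67.223825] = 169.625313
  V(1,-1) = exp(-r*dt) * [p_u*14.399233 + p_m*1.055238 + p_d*0.000000] = 2.737824
  V(1,+0) = exp(-r*dt) * [p_u*69.040634 + p_m*14.399233 + p_d*1.055238] = 19.403345
  V(1,+1) = exp(-r*dt) * [p_u*169.625313 + p_m*69.040634 + p_d*14.399233] = 71.759934
  V(0,+0) = exp(-r*dt) * [p_u*71.759934 + p_m*19.403345 + p_d*2.737824] = 23.358042

Answer: Price = V(0,0) = 23.3580


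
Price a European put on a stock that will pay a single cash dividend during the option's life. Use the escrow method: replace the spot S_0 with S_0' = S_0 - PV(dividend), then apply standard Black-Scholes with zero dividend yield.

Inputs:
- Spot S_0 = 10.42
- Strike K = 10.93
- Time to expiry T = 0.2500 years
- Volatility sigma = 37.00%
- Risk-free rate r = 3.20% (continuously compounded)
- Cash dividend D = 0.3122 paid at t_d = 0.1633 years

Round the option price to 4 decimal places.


Answer: Price = 1.1933

Derivation:
PV(D) = D * exp(-r * t_d) = 0.3122 * 0.99478803 = 0.31057282
S_0' = S_0 - PV(D) = 10.4200 - 0.31057282 = 10.10942718
d1 = (ln(S_0'/K) + (r + sigma^2/2)*T) / (sigma*sqrt(T)) = -0.28611043
d2 = d1 - sigma*sqrt(T) = -0.47111043
exp(-rT) = 0.99203191
N(-d1) = 0.61260323; N(-d2) = 0.68121906
P = K * exp(-rT) * N(-d2) - S_0' * N(-d1) = 10.9300 * 0.99203191 * 0.68121906 - 10.10942718 * 0.61260323 = 1.1933


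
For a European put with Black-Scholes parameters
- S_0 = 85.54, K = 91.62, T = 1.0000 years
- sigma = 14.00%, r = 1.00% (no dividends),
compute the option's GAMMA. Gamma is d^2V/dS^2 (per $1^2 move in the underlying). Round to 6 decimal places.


Answer: Gamma = 0.031344

Derivation:
d1 = -0.3490391833; d2 = -0.4890391833
phi(d1) = 0.3753663829; exp(-qT) = 1.0000000000; exp(-rT) = 0.9900498337
Gamma = exp(-qT) * phi(d1) / (S * sigma * sqrt(T)) = 1.0000000000 * 0.3753663829 / (85.5400 * 0.1400 * 1.0000000000) = 0.031344


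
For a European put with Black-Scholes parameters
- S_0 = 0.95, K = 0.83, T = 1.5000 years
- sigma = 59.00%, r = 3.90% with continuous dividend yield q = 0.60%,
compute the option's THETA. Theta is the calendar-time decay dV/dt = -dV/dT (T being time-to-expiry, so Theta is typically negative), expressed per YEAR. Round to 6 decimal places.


Answer: Theta = -0.059768

Derivation:
d1 = 0.6166781180; d2 = -0.1059213561
phi(d1) = 0.3298608158; exp(-qT) = 0.9910403788; exp(-rT) = 0.9431782404
Theta = -S*exp(-qT)*phi(d1)*sigma/(2*sqrt(T)) + r*K*exp(-rT)*N(-d2) - q*S*exp(-qT)*N(-d1)
N(-d1) = 0.2687235286; N(-d2) = 0.5421776252; sqrt(T) = 1.2247448714
Term 1 = -0.9500 * 0.9910403788 * 0.3298608158 * 0.5900 / (2 * 1.2247448714) = -0.0748035261
Term 2 = 0.0390 * 0.8300 * 0.9431782404 * 0.5421776252 = 0.0165530514
Term 3 = -0.0060 * 0.9500 * 0.9910403788 * 0.2687235286 = -0.0015180004
Theta = -0.0748035261 + (0.0165530514) + (-0.0015180004) = -0.059768


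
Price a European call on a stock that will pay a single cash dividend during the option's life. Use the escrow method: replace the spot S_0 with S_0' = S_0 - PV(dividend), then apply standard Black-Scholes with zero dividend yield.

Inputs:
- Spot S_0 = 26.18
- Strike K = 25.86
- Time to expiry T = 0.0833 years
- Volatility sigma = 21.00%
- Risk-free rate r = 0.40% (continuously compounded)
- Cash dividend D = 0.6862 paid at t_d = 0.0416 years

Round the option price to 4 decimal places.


PV(D) = D * exp(-r * t_d) = 0.6862 * 0.99983361 = 0.68608583
S_0' = S_0 - PV(D) = 26.1800 - 0.68608583 = 25.49391417
d1 = (ln(S_0'/K) + (r + sigma^2/2)*T) / (sigma*sqrt(T)) = -0.19943431
d2 = d1 - sigma*sqrt(T) = -0.26004397
exp(-rT) = 0.99966686
N(d1) = 0.42096151; N(d2) = 0.39741493
C = S_0' * N(d1) - K * exp(-rT) * N(d2) = 25.49391417 * 0.42096151 - 25.8600 * 0.99966686 * 0.39741493 = 0.4582

Answer: Price = 0.4582


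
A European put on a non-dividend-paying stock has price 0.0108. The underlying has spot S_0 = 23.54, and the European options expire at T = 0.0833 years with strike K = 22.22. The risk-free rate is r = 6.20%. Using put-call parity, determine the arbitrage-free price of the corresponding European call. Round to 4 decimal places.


Put-call parity: C - P = S_0 * exp(-qT) - K * exp(-rT).
S_0 * exp(-qT) = 23.5400 * 1.00000000 = 23.54000000
K * exp(-rT) = 22.2200 * 0.99484871 = 22.10553842
C = P + S*exp(-qT) - K*exp(-rT)
C = 0.0108 + 23.54000000 - 22.10553842 = 1.4453

Answer: Call price = 1.4453


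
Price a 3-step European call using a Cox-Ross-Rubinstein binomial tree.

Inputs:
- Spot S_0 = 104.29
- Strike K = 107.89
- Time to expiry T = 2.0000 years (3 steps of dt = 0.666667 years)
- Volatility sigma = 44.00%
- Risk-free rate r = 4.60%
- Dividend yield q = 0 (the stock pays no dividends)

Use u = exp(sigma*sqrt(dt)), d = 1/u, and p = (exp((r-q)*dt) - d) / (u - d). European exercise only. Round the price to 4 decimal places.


dt = T/N = 0.666667
u = exp(sigma*sqrt(dt)) = 1.432267; d = 1/u = 0.698194
p = (exp((r-q)*dt) - d) / (u - d) = 0.453562
Discount per step: exp(-r*dt) = 0.969799
Stock lattice S(k, i) with i counting down-moves:
  k=0: S(0,0) = 104.2900
  k=1: S(1,0) = 149.3711; S(1,1) = 72.8146
  k=2: S(2,0) = 213.9393; S(2,1) = 104.2900; S(2,2) = 50.8387
  k=3: S(3,0) = 306.4182; S(3,1) = 149.3711; S(3,2) = 72.8146; S(3,3) = 35.4953
Terminal payoffs V(N, i) = max(S_T - K, 0):
  V(3,0) = 198.528240; V(3,1) = 41.481124; V(3,2) = 0.000000; V(3,3) = 0.000000
Backward induction: V(k, i) = exp(-r*dt) * [p * V(k+1, i) + (1-p) * V(k+1, i+1)].
  V(2,0) = exp(-r*dt) * [p*198.528240 + (1-p)*41.481124] = 109.307739
  V(2,1) = exp(-r*dt) * [p*41.481124 + (1-p)*0.000000] = 18.246059
  V(2,2) = exp(-r*dt) * [p*0.000000 + (1-p)*0.000000] = 0.000000
  V(1,0) = exp(-r*dt) * [p*109.307739 + (1-p)*18.246059] = 57.749774
  V(1,1) = exp(-r*dt) * [p*18.246059 + (1-p)*0.000000] = 8.025787
  V(0,0) = exp(-r*dt) * [p*57.749774 + (1-p)*8.025787] = 29.655198

Answer: Price = V(0,0) = 29.6552


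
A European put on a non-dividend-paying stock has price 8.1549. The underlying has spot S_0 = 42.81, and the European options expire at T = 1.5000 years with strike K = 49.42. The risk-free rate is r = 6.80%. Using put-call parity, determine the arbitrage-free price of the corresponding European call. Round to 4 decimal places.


Answer: Call price = 6.3372

Derivation:
Put-call parity: C - P = S_0 * exp(-qT) - K * exp(-rT).
S_0 * exp(-qT) = 42.8100 * 1.00000000 = 42.81000000
K * exp(-rT) = 49.4200 * 0.90302955 = 44.62772044
C = P + S*exp(-qT) - K*exp(-rT)
C = 8.1549 + 42.81000000 - 44.62772044 = 6.3372


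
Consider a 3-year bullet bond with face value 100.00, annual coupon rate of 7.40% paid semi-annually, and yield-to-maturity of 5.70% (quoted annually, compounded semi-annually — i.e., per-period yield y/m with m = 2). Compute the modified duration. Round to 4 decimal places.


Coupon per period c = face * coupon_rate / m = 3.700000
Periods per year m = 2; per-period yield y/m = 0.028500
Number of cashflows N = 6
Cashflows (t years, CF_t, discount factor 1/(1+y/m)^(m*t), PV):
  t = 0.5000: CF_t = 3.700000, DF = 0.972290, PV = 3.597472
  t = 1.0000: CF_t = 3.700000, DF = 0.945347, PV = 3.497785
  t = 1.5000: CF_t = 3.700000, DF = 0.919152, PV = 3.400861
  t = 2.0000: CF_t = 3.700000, DF = 0.893682, PV = 3.306622
  t = 2.5000: CF_t = 3.700000, DF = 0.868917, PV = 3.214995
  t = 3.0000: CF_t = 103.700000, DF = 0.844840, PV = 87.609859
Price P = sum_t PV_t = 104.627593
First compute Macaulay numerator sum_t t * PV_t:
  t * PV_t at t = 0.5000: 1.798736
  t * PV_t at t = 1.0000: 3.497785
  t * PV_t at t = 1.5000: 5.101291
  t * PV_t at t = 2.0000: 6.613244
  t * PV_t at t = 2.5000: 8.037486
  t * PV_t at t = 3.0000: 262.829576
Macaulay duration D = 287.878119 / 104.627593 = 2.751455
Modified duration = D / (1 + y/m) = 2.751455 / (1 + 0.028500) = 2.675212

Answer: Modified duration = 2.6752


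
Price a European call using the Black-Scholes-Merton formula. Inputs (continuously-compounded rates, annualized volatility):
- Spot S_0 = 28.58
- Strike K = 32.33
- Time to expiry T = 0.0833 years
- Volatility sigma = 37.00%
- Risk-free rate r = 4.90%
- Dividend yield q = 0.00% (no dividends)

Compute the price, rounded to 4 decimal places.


d1 = (ln(S/K) + (r - q + 0.5*sigma^2) * T) / (sigma * sqrt(T)) = -1.06289444
d2 = d1 - sigma * sqrt(T) = -1.16968287
exp(-rT) = 0.99592662; exp(-qT) = 1.00000000
C = S_0 * exp(-qT) * N(d1) - K * exp(-rT) * N(d2)
N(d1) = 0.14391491; N(d2) = 0.12106431
C = 28.5800 * 1.00000000 * 0.14391491 - 32.3300 * 0.99592662 * 0.12106431 = 0.2150

Answer: Price = 0.2150


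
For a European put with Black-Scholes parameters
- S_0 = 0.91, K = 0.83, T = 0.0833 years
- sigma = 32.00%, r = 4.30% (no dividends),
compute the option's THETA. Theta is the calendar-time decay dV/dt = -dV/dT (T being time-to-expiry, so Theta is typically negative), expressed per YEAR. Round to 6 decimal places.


d1 = 1.0812948308; d2 = 0.9889372648
phi(d1) = 0.2223421675; exp(-qT) = 1.0000000000; exp(-rT) = 0.9964245074
Theta = -S*exp(-qT)*phi(d1)*sigma/(2*sqrt(T)) + r*K*exp(-rT)*N(-d2) - q*S*exp(-qT)*N(-d1)
N(-d1) = 0.1397829930; N(-d2) = 0.1613469184; sqrt(T) = 0.2886173938
Term 1 = -0.9100 * 1.0000000000 * 0.2223421675 * 0.3200 / (2 * 0.2886173938) = -0.1121658649
Term 2 = 0.0430 * 0.8300 * 0.9964245074 * 0.1613469184 = 0.0057378821
Term 3 = 0 (no dividend yield, q = 0)
Theta = -0.1121658649 + (0.0057378821) + (0.0000000000) = -0.106428

Answer: Theta = -0.106428


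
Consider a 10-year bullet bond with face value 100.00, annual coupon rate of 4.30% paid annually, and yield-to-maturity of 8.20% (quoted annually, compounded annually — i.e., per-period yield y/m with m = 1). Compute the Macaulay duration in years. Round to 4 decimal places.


Coupon per period c = face * coupon_rate / m = 4.300000
Periods per year m = 1; per-period yield y/m = 0.082000
Number of cashflows N = 10
Cashflows (t years, CF_t, discount factor 1/(1+y/m)^(m*t), PV):
  t = 1.0000: CF_t = 4.300000, DF = 0.924214, PV = 3.974122
  t = 2.0000: CF_t = 4.300000, DF = 0.854172, PV = 3.672941
  t = 3.0000: CF_t = 4.300000, DF = 0.789438, PV = 3.394585
  t = 4.0000: CF_t = 4.300000, DF = 0.729610, PV = 3.137324
  t = 5.0000: CF_t = 4.300000, DF = 0.674316, PV = 2.899560
  t = 6.0000: CF_t = 4.300000, DF = 0.623213, PV = 2.679815
  t = 7.0000: CF_t = 4.300000, DF = 0.575982, PV = 2.476724
  t = 8.0000: CF_t = 4.300000, DF = 0.532331, PV = 2.289024
  t = 9.0000: CF_t = 4.300000, DF = 0.491988, PV = 2.115549
  t = 10.0000: CF_t = 104.300000, DF = 0.454703, PV = 47.425476
Price P = sum_t PV_t = 74.065121
Macaulay numerator sum_t t * PV_t:
  t * PV_t at t = 1.0000: 3.974122
  t * PV_t at t = 2.0000: 7.345882
  t * PV_t at t = 3.0000: 10.183755
  t * PV_t at t = 4.0000: 12.549297
  t * PV_t at t = 5.0000: 14.497802
  t * PV_t at t = 6.0000: 16.078893
  t * PV_t at t = 7.0000: 17.337069
  t * PV_t at t = 8.0000: 18.312193
  t * PV_t at t = 9.0000: 19.039942
  t * PV_t at t = 10.0000: 474.254762
Macaulay duration D = (sum_t t * PV_t) / P = 593.573716 / 74.065121 = 8.014214

Answer: Macaulay duration = 8.0142 years


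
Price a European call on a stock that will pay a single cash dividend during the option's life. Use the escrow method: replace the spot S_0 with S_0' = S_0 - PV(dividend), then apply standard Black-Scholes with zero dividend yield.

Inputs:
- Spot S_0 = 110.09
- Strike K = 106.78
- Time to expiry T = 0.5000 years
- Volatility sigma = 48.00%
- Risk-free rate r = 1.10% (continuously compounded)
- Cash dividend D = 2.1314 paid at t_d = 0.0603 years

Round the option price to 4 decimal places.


Answer: Price = 15.3293

Derivation:
PV(D) = D * exp(-r * t_d) = 2.1314 * 0.99933692 = 2.12998671
S_0' = S_0 - PV(D) = 110.0900 - 2.12998671 = 107.96001329
d1 = (ln(S_0'/K) + (r + sigma^2/2)*T) / (sigma*sqrt(T)) = 0.21829055
d2 = d1 - sigma*sqrt(T) = -0.12112071
exp(-rT) = 0.99451510
N(d1) = 0.58639863; N(d2) = 0.45179771
C = S_0' * N(d1) - K * exp(-rT) * N(d2) = 107.96001329 * 0.58639863 - 106.7800 * 0.99451510 * 0.45179771 = 15.3293


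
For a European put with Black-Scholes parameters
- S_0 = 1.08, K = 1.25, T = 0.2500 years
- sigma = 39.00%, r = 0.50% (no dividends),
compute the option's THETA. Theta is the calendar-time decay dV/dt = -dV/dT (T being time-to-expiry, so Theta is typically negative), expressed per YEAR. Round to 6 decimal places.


d1 = -0.6457436419; d2 = -0.8407436419
phi(d1) = 0.3238642091; exp(-qT) = 1.0000000000; exp(-rT) = 0.9987507809
Theta = -S*exp(-qT)*phi(d1)*sigma/(2*sqrt(T)) + r*K*exp(-rT)*N(-d2) - q*S*exp(-qT)*N(-d1)
N(-d1) = 0.7407773040; N(-d2) = 0.7997542170; sqrt(T) = 0.5000000000
Term 1 = -1.0800 * 1.0000000000 * 0.3238642091 * 0.3900 / (2 * 0.5000000000) = -0.1364116049
Term 2 = 0.0050 * 1.2500 * 0.9987507809 * 0.7997542170 = 0.0049922197
Term 3 = 0 (no dividend yield, q = 0)
Theta = -0.1364116049 + (0.0049922197) + (0.0000000000) = -0.131419

Answer: Theta = -0.131419


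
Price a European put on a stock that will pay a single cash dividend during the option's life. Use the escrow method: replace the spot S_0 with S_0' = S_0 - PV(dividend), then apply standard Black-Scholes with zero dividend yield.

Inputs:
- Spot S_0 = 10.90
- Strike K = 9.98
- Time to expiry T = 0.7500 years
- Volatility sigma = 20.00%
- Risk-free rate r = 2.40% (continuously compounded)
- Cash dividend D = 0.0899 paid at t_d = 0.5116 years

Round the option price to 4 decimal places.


Answer: Price = 0.3172

Derivation:
PV(D) = D * exp(-r * t_d) = 0.0899 * 0.98779667 = 0.08880292
S_0' = S_0 - PV(D) = 10.9000 - 0.08880292 = 10.81119708
d1 = (ln(S_0'/K) + (r + sigma^2/2)*T) / (sigma*sqrt(T)) = 0.65240161
d2 = d1 - sigma*sqrt(T) = 0.47919653
exp(-rT) = 0.98216103
N(-d1) = 0.25707106; N(-d2) = 0.31589941
P = K * exp(-rT) * N(-d2) - S_0' * N(-d1) = 9.9800 * 0.98216103 * 0.31589941 - 10.81119708 * 0.25707106 = 0.3172


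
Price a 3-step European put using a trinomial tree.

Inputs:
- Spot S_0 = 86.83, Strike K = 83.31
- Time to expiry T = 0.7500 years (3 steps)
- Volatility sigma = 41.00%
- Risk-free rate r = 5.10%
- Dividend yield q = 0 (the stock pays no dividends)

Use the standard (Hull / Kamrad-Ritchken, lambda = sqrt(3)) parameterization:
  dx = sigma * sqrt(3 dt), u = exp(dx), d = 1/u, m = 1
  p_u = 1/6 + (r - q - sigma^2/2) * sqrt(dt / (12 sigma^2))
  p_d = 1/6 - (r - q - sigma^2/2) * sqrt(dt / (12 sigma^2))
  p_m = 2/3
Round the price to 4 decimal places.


dt = T/N = 0.250000; dx = sigma*sqrt(3*dt) = 0.355070
u = exp(dx) = 1.426281; d = 1/u = 0.701124
p_u = 0.155032, p_m = 0.666667, p_d = 0.178302
Discount per step: exp(-r*dt) = 0.987331
Stock lattice S(k, j) with j the centered position index:
  k=0: S(0,+0) = 86.8300
  k=1: S(1,-1) = 60.8786; S(1,+0) = 86.8300; S(1,+1) = 123.8440
  k=2: S(2,-2) = 42.6835; S(2,-1) = 60.8786; S(2,+0) = 86.8300; S(2,+1) = 123.8440; S(2,+2) = 176.6363
  k=3: S(3,-3) = 29.9264; S(3,-2) = 42.6835; S(3,-1) = 60.8786; S(3,+0) = 86.8300; S(3,+1) = 123.8440; S(3,+2) = 176.6363; S(3,+3) = 251.9331
Terminal payoffs V(N, j) = max(K - S_T, 0):
  V(3,-3) = 53.383603; V(3,-2) = 40.626546; V(3,-1) = 22.431397; V(3,+0) = 0.000000; V(3,+1) = 0.000000; V(3,+2) = 0.000000; V(3,+3) = 0.000000
Backward induction: V(k, j) = exp(-r*dt) * [p_u * V(k+1, j+1) + p_m * V(k+1, j) + p_d * V(k+1, j-1)]
  V(2,-2) = exp(-r*dt) * [p_u*22.431397 + p_m*40.626546 + p_d*53.383603] = 39.572546
  V(2,-1) = exp(-r*dt) * [p_u*0.000000 + p_m*22.431397 + p_d*40.626546] = 21.916818
  V(2,+0) = exp(-r*dt) * [p_u*0.000000 + p_m*0.000000 + p_d*22.431397] = 3.948885
  V(2,+1) = exp(-r*dt) * [p_u*0.000000 + p_m*0.000000 + p_d*0.000000] = 0.000000
  V(2,+2) = exp(-r*dt) * [p_u*0.000000 + p_m*0.000000 + p_d*0.000000] = 0.000000
  V(1,-1) = exp(-r*dt) * [p_u*3.948885 + p_m*21.916818 + p_d*39.572546] = 21.997008
  V(1,+0) = exp(-r*dt) * [p_u*0.000000 + p_m*3.948885 + p_d*21.916818] = 6.457535
  V(1,+1) = exp(-r*dt) * [p_u*0.000000 + p_m*0.000000 + p_d*3.948885] = 0.695173
  V(0,+0) = exp(-r*dt) * [p_u*0.695173 + p_m*6.457535 + p_d*21.997008] = 8.229305

Answer: Price = V(0,0) = 8.2293


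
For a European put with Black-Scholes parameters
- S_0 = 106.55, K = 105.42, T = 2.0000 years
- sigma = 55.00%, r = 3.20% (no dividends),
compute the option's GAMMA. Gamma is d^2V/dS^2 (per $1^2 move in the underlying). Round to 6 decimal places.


Answer: Gamma = 0.004280

Derivation:
d1 = 0.4848978158; d2 = -0.2929196435
phi(d1) = 0.3546934162; exp(-qT) = 1.0000000000; exp(-rT) = 0.9380049995
Gamma = exp(-qT) * phi(d1) / (S * sigma * sqrt(T)) = 1.0000000000 * 0.3546934162 / (106.5500 * 0.5500 * 1.4142135624) = 0.004280


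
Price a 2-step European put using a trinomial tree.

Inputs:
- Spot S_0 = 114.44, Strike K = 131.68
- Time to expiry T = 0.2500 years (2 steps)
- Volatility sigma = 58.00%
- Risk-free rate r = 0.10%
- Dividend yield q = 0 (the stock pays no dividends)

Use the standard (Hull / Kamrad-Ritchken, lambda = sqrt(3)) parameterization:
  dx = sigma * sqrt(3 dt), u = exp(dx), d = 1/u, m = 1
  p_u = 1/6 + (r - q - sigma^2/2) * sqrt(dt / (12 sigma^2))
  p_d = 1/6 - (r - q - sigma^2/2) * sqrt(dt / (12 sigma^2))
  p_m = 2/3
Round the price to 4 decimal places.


Answer: Price = V(0,0) = 24.9367

Derivation:
dt = T/N = 0.125000; dx = sigma*sqrt(3*dt) = 0.355176
u = exp(dx) = 1.426432; d = 1/u = 0.701050
p_u = 0.137245, p_m = 0.666667, p_d = 0.196089
Discount per step: exp(-r*dt) = 0.999875
Stock lattice S(k, j) with j the centered position index:
  k=0: S(0,+0) = 114.4400
  k=1: S(1,-1) = 80.2282; S(1,+0) = 114.4400; S(1,+1) = 163.2408
  k=2: S(2,-2) = 56.2440; S(2,-1) = 80.2282; S(2,+0) = 114.4400; S(2,+1) = 163.2408; S(2,+2) = 232.8519
Terminal payoffs V(N, j) = max(K - S_T, 0):
  V(2,-2) = 75.436041; V(2,-1) = 51.451834; V(2,+0) = 17.240000; V(2,+1) = 0.000000; V(2,+2) = 0.000000
Backward induction: V(k, j) = exp(-r*dt) * [p_u * V(k+1, j+1) + p_m * V(k+1, j) + p_d * V(k+1, j-1)]
  V(1,-1) = exp(-r*dt) * [p_u*17.240000 + p_m*51.451834 + p_d*75.436041] = 51.453043
  V(1,+0) = exp(-r*dt) * [p_u*0.000000 + p_m*17.240000 + p_d*51.451834] = 21.579759
  V(1,+1) = exp(-r*dt) * [p_u*0.000000 + p_m*0.000000 + p_d*17.240000] = 3.380147
  V(0,+0) = exp(-r*dt) * [p_u*3.380147 + p_m*21.579759 + p_d*51.453043] = 24.936656


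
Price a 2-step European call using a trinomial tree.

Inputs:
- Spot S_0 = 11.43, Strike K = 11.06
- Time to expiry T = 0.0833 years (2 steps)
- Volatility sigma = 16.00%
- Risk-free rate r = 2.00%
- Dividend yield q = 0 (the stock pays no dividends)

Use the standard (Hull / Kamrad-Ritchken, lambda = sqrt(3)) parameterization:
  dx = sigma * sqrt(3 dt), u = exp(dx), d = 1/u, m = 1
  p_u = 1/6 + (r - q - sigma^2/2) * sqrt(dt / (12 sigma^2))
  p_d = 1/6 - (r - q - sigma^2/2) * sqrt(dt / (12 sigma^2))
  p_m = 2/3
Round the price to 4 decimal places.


dt = T/N = 0.041650; dx = sigma*sqrt(3*dt) = 0.056557
u = exp(dx) = 1.058187; d = 1/u = 0.945012
p_u = 0.169318, p_m = 0.666667, p_d = 0.164016
Discount per step: exp(-r*dt) = 0.999167
Stock lattice S(k, j) with j the centered position index:
  k=0: S(0,+0) = 11.4300
  k=1: S(1,-1) = 10.8015; S(1,+0) = 11.4300; S(1,+1) = 12.0951
  k=2: S(2,-2) = 10.2075; S(2,-1) = 10.8015; S(2,+0) = 11.4300; S(2,+1) = 12.0951; S(2,+2) = 12.7989
Terminal payoffs V(N, j) = max(S_T - K, 0):
  V(2,-2) = 0.000000; V(2,-1) = 0.000000; V(2,+0) = 0.370000; V(2,+1) = 1.035079; V(2,+2) = 1.738858
Backward induction: V(k, j) = exp(-r*dt) * [p_u * V(k+1, j+1) + p_m * V(k+1, j) + p_d * V(k+1, j-1)]
  V(1,-1) = exp(-r*dt) * [p_u*0.370000 + p_m*0.000000 + p_d*0.000000] = 0.062595
  V(1,+0) = exp(-r*dt) * [p_u*1.035079 + p_m*0.370000 + p_d*0.000000] = 0.421573
  V(1,+1) = exp(-r*dt) * [p_u*1.738858 + p_m*1.035079 + p_d*0.370000] = 1.044288
  V(0,+0) = exp(-r*dt) * [p_u*1.044288 + p_m*0.421573 + p_d*0.062595] = 0.467742

Answer: Price = V(0,0) = 0.4677


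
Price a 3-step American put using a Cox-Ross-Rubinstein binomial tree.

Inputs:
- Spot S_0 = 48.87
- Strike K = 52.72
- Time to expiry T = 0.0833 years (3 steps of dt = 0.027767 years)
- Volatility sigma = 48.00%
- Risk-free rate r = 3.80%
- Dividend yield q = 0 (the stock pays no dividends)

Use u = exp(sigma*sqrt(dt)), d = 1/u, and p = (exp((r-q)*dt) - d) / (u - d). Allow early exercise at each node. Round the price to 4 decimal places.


dt = T/N = 0.027767
u = exp(sigma*sqrt(dt)) = 1.083270; d = 1/u = 0.923131
p = (exp((r-q)*dt) - d) / (u - d) = 0.486607
Discount per step: exp(-r*dt) = 0.998945
Stock lattice S(k, i) with i counting down-moves:
  k=0: S(0,0) = 48.8700
  k=1: S(1,0) = 52.9394; S(1,1) = 45.1134
  k=2: S(2,0) = 57.3476; S(2,1) = 48.8700; S(2,2) = 41.6456
  k=3: S(3,0) = 62.1230; S(3,1) = 52.9394; S(3,2) = 45.1134; S(3,3) = 38.4443
Terminal payoffs V(N, i) = max(K - S_T, 0):
  V(3,0) = 0.000000; V(3,1) = 0.000000; V(3,2) = 7.606582; V(3,3) = 14.275651
Backward induction: V(k, i) = exp(-r*dt) * [p * V(k+1, i) + (1-p) * V(k+1, i+1)]; then take max(V_cont, immediate exercise) for American.
  V(2,0) = exp(-r*dt) * [p*0.000000 + (1-p)*0.000000] = 0.000000; exercise = 0.000000; V(2,0) = max -> 0.000000
  V(2,1) = exp(-r*dt) * [p*0.000000 + (1-p)*7.606582] = 3.901048; exercise = 3.850000; V(2,1) = max -> 3.901048
  V(2,2) = exp(-r*dt) * [p*7.606582 + (1-p)*14.275651] = 11.018803; exercise = 11.074400; V(2,2) = max -> 11.074400
  V(1,0) = exp(-r*dt) * [p*0.000000 + (1-p)*3.901048] = 2.000659; exercise = 0.000000; V(1,0) = max -> 2.000659
  V(1,1) = exp(-r*dt) * [p*3.901048 + (1-p)*11.074400] = 7.575799; exercise = 7.606582; V(1,1) = max -> 7.606582
  V(0,0) = exp(-r*dt) * [p*2.000659 + (1-p)*7.606582] = 4.873556; exercise = 3.850000; V(0,0) = max -> 4.873556

Answer: Price = V(0,0) = 4.8736


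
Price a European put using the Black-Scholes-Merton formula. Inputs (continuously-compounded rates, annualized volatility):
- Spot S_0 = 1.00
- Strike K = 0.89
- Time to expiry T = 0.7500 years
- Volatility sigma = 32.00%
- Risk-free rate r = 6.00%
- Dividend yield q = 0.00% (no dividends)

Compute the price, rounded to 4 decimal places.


d1 = (ln(S/K) + (r - q + 0.5*sigma^2) * T) / (sigma * sqrt(T)) = 0.72144902
d2 = d1 - sigma * sqrt(T) = 0.44432089
exp(-rT) = 0.95599748; exp(-qT) = 1.00000000
P = K * exp(-rT) * N(-d2) - S_0 * exp(-qT) * N(-d1)
N(-d1) = 0.23531665; N(-d2) = 0.32840530
P = 0.8900 * 0.95599748 * 0.32840530 - 1.0000 * 1.00000000 * 0.23531665 = 0.0441

Answer: Price = 0.0441


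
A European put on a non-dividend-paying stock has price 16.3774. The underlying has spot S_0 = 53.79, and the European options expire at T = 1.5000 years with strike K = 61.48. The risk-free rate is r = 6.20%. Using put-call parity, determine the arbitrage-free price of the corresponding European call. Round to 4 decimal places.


Answer: Call price = 14.1472

Derivation:
Put-call parity: C - P = S_0 * exp(-qT) - K * exp(-rT).
S_0 * exp(-qT) = 53.7900 * 1.00000000 = 53.79000000
K * exp(-rT) = 61.4800 * 0.91119350 = 56.02017640
C = P + S*exp(-qT) - K*exp(-rT)
C = 16.3774 + 53.79000000 - 56.02017640 = 14.1472


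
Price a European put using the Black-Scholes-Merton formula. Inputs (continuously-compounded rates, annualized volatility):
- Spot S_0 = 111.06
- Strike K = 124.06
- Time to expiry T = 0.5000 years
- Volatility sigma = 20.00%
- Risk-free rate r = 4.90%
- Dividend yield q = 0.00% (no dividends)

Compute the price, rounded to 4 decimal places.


Answer: Price = 12.7172

Derivation:
d1 = (ln(S/K) + (r - q + 0.5*sigma^2) * T) / (sigma * sqrt(T)) = -0.53877806
d2 = d1 - sigma * sqrt(T) = -0.68019941
exp(-rT) = 0.97579769; exp(-qT) = 1.00000000
P = K * exp(-rT) * N(-d2) - S_0 * exp(-qT) * N(-d1)
N(-d1) = 0.70498000; N(-d2) = 0.75181090
P = 124.0600 * 0.97579769 * 0.75181090 - 111.0600 * 1.00000000 * 0.70498000 = 12.7172


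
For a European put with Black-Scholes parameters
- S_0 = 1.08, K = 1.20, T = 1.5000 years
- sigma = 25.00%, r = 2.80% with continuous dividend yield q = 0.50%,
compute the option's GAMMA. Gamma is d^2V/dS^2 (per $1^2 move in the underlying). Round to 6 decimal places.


Answer: Gamma = 1.193743

Derivation:
d1 = -0.0783363661; d2 = -0.3845225840
phi(d1) = 0.3977200845; exp(-qT) = 0.9925280548; exp(-rT) = 0.9588697806
Gamma = exp(-qT) * phi(d1) / (S * sigma * sqrt(T)) = 0.9925280548 * 0.3977200845 / (1.0800 * 0.2500 * 1.2247448714) = 1.193743


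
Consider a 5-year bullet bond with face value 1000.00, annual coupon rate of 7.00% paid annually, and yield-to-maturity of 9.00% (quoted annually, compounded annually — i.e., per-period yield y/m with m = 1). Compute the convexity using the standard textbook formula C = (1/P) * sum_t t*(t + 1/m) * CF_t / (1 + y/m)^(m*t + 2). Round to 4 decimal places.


Answer: Convexity = 20.9781

Derivation:
Coupon per period c = face * coupon_rate / m = 70.000000
Periods per year m = 1; per-period yield y/m = 0.090000
Number of cashflows N = 5
Cashflows (t years, CF_t, discount factor 1/(1+y/m)^(m*t), PV):
  t = 1.0000: CF_t = 70.000000, DF = 0.917431, PV = 64.220183
  t = 2.0000: CF_t = 70.000000, DF = 0.841680, PV = 58.917600
  t = 3.0000: CF_t = 70.000000, DF = 0.772183, PV = 54.052844
  t = 4.0000: CF_t = 70.000000, DF = 0.708425, PV = 49.589765
  t = 5.0000: CF_t = 1070.000000, DF = 0.649931, PV = 695.426583
Price P = sum_t PV_t = 922.206975
Convexity numerator sum_t t*(t + 1/m) * CF_t / (1+y/m)^(m*t + 2):
  t = 1.0000: term = 108.105687
  t = 2.0000: term = 297.538589
  t = 3.0000: term = 545.942364
  t = 4.0000: term = 834.774258
  t = 5.0000: term = 17559.799259
Convexity = (1/P) * sum = 19346.160157 / 922.206975 = 20.978111


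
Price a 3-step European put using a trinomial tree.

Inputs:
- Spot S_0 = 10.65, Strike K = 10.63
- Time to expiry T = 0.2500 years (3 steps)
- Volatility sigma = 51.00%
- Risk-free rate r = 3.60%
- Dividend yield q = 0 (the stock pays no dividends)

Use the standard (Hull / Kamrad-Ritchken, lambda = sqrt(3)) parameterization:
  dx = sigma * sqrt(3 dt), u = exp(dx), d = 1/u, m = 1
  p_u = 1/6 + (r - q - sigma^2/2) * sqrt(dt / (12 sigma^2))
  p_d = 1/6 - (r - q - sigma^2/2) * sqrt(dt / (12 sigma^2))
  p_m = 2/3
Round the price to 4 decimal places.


dt = T/N = 0.083333; dx = sigma*sqrt(3*dt) = 0.255000
u = exp(dx) = 1.290462; d = 1/u = 0.774916
p_u = 0.151299, p_m = 0.666667, p_d = 0.182034
Discount per step: exp(-r*dt) = 0.997004
Stock lattice S(k, j) with j the centered position index:
  k=0: S(0,+0) = 10.6500
  k=1: S(1,-1) = 8.2529; S(1,+0) = 10.6500; S(1,+1) = 13.7434
  k=2: S(2,-2) = 6.3953; S(2,-1) = 8.2529; S(2,+0) = 10.6500; S(2,+1) = 13.7434; S(2,+2) = 17.7354
  k=3: S(3,-3) = 4.9558; S(3,-2) = 6.3953; S(3,-1) = 8.2529; S(3,+0) = 10.6500; S(3,+1) = 13.7434; S(3,+2) = 17.7354; S(3,+3) = 22.8868
Terminal payoffs V(N, j) = max(K - S_T, 0):
  V(3,-3) = 5.674194; V(3,-2) = 4.234722; V(3,-1) = 2.377139; V(3,+0) = 0.000000; V(3,+1) = 0.000000; V(3,+2) = 0.000000; V(3,+3) = 0.000000
Backward induction: V(k, j) = exp(-r*dt) * [p_u * V(k+1, j+1) + p_m * V(k+1, j) + p_d * V(k+1, j-1)]
  V(2,-2) = exp(-r*dt) * [p_u*2.377139 + p_m*4.234722 + p_d*5.674194] = 4.203077
  V(2,-1) = exp(-r*dt) * [p_u*0.000000 + p_m*2.377139 + p_d*4.234722] = 2.348568
  V(2,+0) = exp(-r*dt) * [p_u*0.000000 + p_m*0.000000 + p_d*2.377139] = 0.431425
  V(2,+1) = exp(-r*dt) * [p_u*0.000000 + p_m*0.000000 + p_d*0.000000] = 0.000000
  V(2,+2) = exp(-r*dt) * [p_u*0.000000 + p_m*0.000000 + p_d*0.000000] = 0.000000
  V(1,-1) = exp(-r*dt) * [p_u*0.431425 + p_m*2.348568 + p_d*4.203077] = 2.388913
  V(1,+0) = exp(-r*dt) * [p_u*0.000000 + p_m*0.431425 + p_d*2.348568] = 0.712994
  V(1,+1) = exp(-r*dt) * [p_u*0.000000 + p_m*0.000000 + p_d*0.431425] = 0.078299
  V(0,+0) = exp(-r*dt) * [p_u*0.078299 + p_m*0.712994 + p_d*2.388913] = 0.919278

Answer: Price = V(0,0) = 0.9193


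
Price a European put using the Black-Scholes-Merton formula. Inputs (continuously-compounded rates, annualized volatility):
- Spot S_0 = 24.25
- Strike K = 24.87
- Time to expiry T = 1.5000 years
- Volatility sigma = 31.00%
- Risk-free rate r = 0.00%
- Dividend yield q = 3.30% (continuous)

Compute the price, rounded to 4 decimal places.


Answer: Price = 4.5741

Derivation:
d1 = (ln(S/K) + (r - q + 0.5*sigma^2) * T) / (sigma * sqrt(T)) = -0.00703409
d2 = d1 - sigma * sqrt(T) = -0.38670500
exp(-rT) = 1.00000000; exp(-qT) = 0.95170516
P = K * exp(-rT) * N(-d2) - S_0 * exp(-qT) * N(-d1)
N(-d1) = 0.50280617; N(-d2) = 0.65051269
P = 24.8700 * 1.00000000 * 0.65051269 - 24.2500 * 0.95170516 * 0.50280617 = 4.5741


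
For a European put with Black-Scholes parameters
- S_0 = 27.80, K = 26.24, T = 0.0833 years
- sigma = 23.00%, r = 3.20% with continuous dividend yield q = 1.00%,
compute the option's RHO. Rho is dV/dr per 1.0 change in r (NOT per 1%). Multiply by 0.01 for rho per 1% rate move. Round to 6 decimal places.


Answer: Rho = -0.422228

Derivation:
d1 = 0.9307785407; d2 = 0.8643965401
phi(d1) = 0.2586930956; exp(-qT) = 0.9991673468; exp(-rT) = 0.9973379496
N(-d2) = 0.1936850464
Rho = -K*T*exp(-rT)*N(-d2) = -26.2400 * 0.0833 * 0.9973379496 * 0.1936850464 = -0.422228


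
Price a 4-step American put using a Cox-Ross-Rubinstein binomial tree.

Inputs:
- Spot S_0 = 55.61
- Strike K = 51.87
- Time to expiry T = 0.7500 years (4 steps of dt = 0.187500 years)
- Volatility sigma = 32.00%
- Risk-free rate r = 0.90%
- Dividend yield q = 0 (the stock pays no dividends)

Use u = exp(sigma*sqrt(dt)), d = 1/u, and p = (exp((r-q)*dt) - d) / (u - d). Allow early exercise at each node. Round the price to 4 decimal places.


Answer: Price = V(0,0) = 4.2447

Derivation:
dt = T/N = 0.187500
u = exp(sigma*sqrt(dt)) = 1.148623; d = 1/u = 0.870607
p = (exp((r-q)*dt) - d) / (u - d) = 0.471489
Discount per step: exp(-r*dt) = 0.998314
Stock lattice S(k, i) with i counting down-moves:
  k=0: S(0,0) = 55.6100
  k=1: S(1,0) = 63.8749; S(1,1) = 48.4145
  k=2: S(2,0) = 73.3682; S(2,1) = 55.6100; S(2,2) = 42.1500
  k=3: S(3,0) = 84.2725; S(3,1) = 63.8749; S(3,2) = 48.4145; S(3,3) = 36.6961
  k=4: S(4,0) = 96.7973; S(4,1) = 73.3682; S(4,2) = 55.6100; S(4,3) = 42.1500; S(4,4) = 31.9479
Terminal payoffs V(N, i) = max(K - S_T, 0):
  V(4,0) = 0.000000; V(4,1) = 0.000000; V(4,2) = 0.000000; V(4,3) = 9.719990; V(4,4) = 19.922089
Backward induction: V(k, i) = exp(-r*dt) * [p * V(k+1, i) + (1-p) * V(k+1, i+1)]; then take max(V_cont, immediate exercise) for American.
  V(3,0) = exp(-r*dt) * [p*0.000000 + (1-p)*0.000000] = 0.000000; exercise = 0.000000; V(3,0) = max -> 0.000000
  V(3,1) = exp(-r*dt) * [p*0.000000 + (1-p)*0.000000] = 0.000000; exercise = 0.000000; V(3,1) = max -> 0.000000
  V(3,2) = exp(-r*dt) * [p*0.000000 + (1-p)*9.719990] = 5.128458; exercise = 3.455518; V(3,2) = max -> 5.128458
  V(3,3) = exp(-r*dt) * [p*9.719990 + (1-p)*19.922089] = 15.086430; exercise = 15.173887; V(3,3) = max -> 15.173887
  V(2,0) = exp(-r*dt) * [p*0.000000 + (1-p)*0.000000] = 0.000000; exercise = 0.000000; V(2,0) = max -> 0.000000
  V(2,1) = exp(-r*dt) * [p*0.000000 + (1-p)*5.128458] = 2.705875; exercise = 0.000000; V(2,1) = max -> 2.705875
  V(2,2) = exp(-r*dt) * [p*5.128458 + (1-p)*15.173887] = 10.419977; exercise = 9.719990; V(2,2) = max -> 10.419977
  V(1,0) = exp(-r*dt) * [p*0.000000 + (1-p)*2.705875] = 1.427673; exercise = 0.000000; V(1,0) = max -> 1.427673
  V(1,1) = exp(-r*dt) * [p*2.705875 + (1-p)*10.419977] = 6.771425; exercise = 3.455518; V(1,1) = max -> 6.771425
  V(0,0) = exp(-r*dt) * [p*1.427673 + (1-p)*6.771425] = 4.244734; exercise = 0.000000; V(0,0) = max -> 4.244734
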